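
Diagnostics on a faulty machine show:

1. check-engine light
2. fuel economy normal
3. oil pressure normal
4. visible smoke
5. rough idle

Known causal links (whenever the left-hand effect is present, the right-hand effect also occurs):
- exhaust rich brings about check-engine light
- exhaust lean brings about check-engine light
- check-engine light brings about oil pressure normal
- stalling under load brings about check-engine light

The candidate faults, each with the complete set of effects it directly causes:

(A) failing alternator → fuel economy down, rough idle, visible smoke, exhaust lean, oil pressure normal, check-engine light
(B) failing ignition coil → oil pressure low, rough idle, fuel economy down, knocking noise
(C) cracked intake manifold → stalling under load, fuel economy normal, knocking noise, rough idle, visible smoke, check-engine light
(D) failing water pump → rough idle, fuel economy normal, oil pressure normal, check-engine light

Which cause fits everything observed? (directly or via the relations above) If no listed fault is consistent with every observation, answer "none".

C

Per-candidate check:
(A) failing alternator — fails on fuel economy normal (predicts fuel economy down, not fuel economy normal)
(B) failing ignition coil — fails on check-engine light, fuel economy normal, oil pressure normal, visible smoke (predicts fuel economy down, not fuel economy normal; predicts oil pressure low, not oil pressure normal)
(C) cracked intake manifold — check-engine light yes; fuel economy normal yes; oil pressure normal yes (by check-engine light → oil pressure normal); visible smoke yes; rough idle yes
(D) failing water pump — check-engine light yes; fuel economy normal yes; oil pressure normal yes; visible smoke NO; rough idle yes
Only (C) is consistent with every observation.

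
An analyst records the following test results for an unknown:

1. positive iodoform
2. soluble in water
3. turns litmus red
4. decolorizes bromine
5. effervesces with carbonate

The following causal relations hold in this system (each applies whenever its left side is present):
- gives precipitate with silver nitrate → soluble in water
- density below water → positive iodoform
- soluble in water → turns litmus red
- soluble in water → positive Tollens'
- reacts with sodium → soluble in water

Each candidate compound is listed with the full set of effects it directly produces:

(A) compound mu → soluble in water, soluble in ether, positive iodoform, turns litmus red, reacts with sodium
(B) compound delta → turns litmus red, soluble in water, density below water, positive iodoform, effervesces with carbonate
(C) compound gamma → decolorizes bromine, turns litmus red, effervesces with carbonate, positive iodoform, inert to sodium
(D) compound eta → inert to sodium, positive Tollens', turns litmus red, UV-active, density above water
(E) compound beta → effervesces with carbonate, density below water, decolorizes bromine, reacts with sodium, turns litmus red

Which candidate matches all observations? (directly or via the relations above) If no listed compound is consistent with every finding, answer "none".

E

Per-candidate check:
(A) compound mu — positive iodoform ✓; soluble in water ✓; turns litmus red ✓; decolorizes bromine ✗; effervesces with carbonate ✗
(B) compound delta — does not account for decolorizes bromine
(C) compound gamma — does not account for soluble in water
(D) compound eta — positive iodoform ✗; soluble in water ✗; turns litmus red ✓; decolorizes bromine ✗; effervesces with carbonate ✗
(E) compound beta — positive iodoform ✓ (by density below water → positive iodoform); soluble in water ✓ (by reacts with sodium → soluble in water); turns litmus red ✓; decolorizes bromine ✓; effervesces with carbonate ✓
Only (E) is consistent with every observation.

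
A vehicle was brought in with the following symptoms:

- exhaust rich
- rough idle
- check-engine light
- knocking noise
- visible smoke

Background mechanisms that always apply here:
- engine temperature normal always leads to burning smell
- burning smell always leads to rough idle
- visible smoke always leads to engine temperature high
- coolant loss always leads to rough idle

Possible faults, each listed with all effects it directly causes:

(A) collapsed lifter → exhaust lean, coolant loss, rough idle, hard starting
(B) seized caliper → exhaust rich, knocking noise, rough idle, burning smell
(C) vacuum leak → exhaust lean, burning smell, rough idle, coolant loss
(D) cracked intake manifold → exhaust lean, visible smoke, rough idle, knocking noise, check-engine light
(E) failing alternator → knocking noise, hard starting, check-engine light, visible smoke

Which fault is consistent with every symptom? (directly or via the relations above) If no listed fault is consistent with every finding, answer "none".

Checking each candidate against the observations:
(A) collapsed lifter — exhaust rich NO; rough idle yes; check-engine light NO; knocking noise NO; visible smoke NO
(B) seized caliper — does not account for check-engine light, visible smoke
(C) vacuum leak — exhaust rich NO; rough idle yes; check-engine light NO; knocking noise NO; visible smoke NO
(D) cracked intake manifold — fails on exhaust rich (predicts exhaust lean, not exhaust rich)
(E) failing alternator — exhaust rich NO; rough idle NO; check-engine light yes; knocking noise yes; visible smoke yes
None of the listed candidates fits everything.

none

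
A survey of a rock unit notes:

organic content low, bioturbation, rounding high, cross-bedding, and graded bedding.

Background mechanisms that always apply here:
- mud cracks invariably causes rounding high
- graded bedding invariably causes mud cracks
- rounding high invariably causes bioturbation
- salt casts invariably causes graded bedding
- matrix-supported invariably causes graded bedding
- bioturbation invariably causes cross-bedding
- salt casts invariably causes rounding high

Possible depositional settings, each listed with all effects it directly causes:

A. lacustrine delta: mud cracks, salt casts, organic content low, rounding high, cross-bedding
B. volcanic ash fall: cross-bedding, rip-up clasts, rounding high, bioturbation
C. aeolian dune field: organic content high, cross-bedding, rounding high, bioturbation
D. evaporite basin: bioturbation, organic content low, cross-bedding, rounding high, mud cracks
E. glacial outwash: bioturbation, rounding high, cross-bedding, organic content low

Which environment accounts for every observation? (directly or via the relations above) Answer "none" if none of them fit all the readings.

A

Per-candidate check:
(A) lacustrine delta — organic content low yes; bioturbation yes (via rounding high → bioturbation); rounding high yes; cross-bedding yes; graded bedding yes (via salt casts → graded bedding)
(B) volcanic ash fall — organic content low NO; bioturbation yes; rounding high yes; cross-bedding yes; graded bedding NO
(C) aeolian dune field — organic content low NO; bioturbation yes; rounding high yes; cross-bedding yes; graded bedding NO
(D) evaporite basin — organic content low yes; bioturbation yes; rounding high yes; cross-bedding yes; graded bedding NO
(E) glacial outwash — organic content low yes; bioturbation yes; rounding high yes; cross-bedding yes; graded bedding NO
Only (A) is consistent with every observation.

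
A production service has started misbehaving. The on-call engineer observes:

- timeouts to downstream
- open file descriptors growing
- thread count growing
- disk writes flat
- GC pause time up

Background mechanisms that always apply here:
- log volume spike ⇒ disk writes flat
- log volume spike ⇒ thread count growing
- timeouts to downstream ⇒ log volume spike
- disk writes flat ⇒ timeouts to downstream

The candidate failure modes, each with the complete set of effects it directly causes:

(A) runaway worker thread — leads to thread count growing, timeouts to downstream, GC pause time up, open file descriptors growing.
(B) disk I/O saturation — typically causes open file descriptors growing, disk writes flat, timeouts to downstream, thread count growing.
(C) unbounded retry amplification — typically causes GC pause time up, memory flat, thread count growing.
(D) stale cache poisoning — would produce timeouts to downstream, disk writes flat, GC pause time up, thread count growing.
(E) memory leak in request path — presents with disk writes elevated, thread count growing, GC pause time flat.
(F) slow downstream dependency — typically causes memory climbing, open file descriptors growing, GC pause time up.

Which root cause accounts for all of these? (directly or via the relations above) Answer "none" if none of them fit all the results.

A

Testing each hypothesis:
(A) runaway worker thread — timeouts to downstream +; open file descriptors growing +; thread count growing +; disk writes flat + (by timeouts to downstream → log volume spike → disk writes flat); GC pause time up +
(B) disk I/O saturation — timeouts to downstream +; open file descriptors growing +; thread count growing +; disk writes flat +; GC pause time up -
(C) unbounded retry amplification — timeouts to downstream -; open file descriptors growing -; thread count growing +; disk writes flat -; GC pause time up +
(D) stale cache poisoning — timeouts to downstream +; open file descriptors growing -; thread count growing +; disk writes flat +; GC pause time up +
(E) memory leak in request path — fails on timeouts to downstream, open file descriptors growing, disk writes flat, GC pause time up (predicts disk writes elevated, not disk writes flat; predicts GC pause time flat, not GC pause time up)
(F) slow downstream dependency — timeouts to downstream -; open file descriptors growing +; thread count growing -; disk writes flat -; GC pause time up +
(A) alone accounts for all the evidence.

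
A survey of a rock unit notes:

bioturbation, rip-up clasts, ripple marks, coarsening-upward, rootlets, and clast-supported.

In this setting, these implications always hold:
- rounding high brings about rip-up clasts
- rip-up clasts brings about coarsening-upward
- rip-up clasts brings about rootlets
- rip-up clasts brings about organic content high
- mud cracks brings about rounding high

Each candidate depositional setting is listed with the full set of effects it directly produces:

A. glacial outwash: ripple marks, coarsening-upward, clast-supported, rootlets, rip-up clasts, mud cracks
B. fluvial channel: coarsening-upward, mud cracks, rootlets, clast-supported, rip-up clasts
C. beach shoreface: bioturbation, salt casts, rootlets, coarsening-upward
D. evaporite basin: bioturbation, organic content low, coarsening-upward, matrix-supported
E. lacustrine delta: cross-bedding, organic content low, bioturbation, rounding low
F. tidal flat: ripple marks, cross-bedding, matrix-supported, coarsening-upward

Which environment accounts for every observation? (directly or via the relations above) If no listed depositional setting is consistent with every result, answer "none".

none

Checking each candidate against the observations:
(A) glacial outwash — bioturbation NO; rip-up clasts yes; ripple marks yes; coarsening-upward yes; rootlets yes; clast-supported yes
(B) fluvial channel — bioturbation NO; rip-up clasts yes; ripple marks NO; coarsening-upward yes; rootlets yes; clast-supported yes
(C) beach shoreface — does not account for rip-up clasts, ripple marks, clast-supported
(D) evaporite basin — fails on rip-up clasts, ripple marks, rootlets, clast-supported (predicts matrix-supported, not clast-supported)
(E) lacustrine delta — bioturbation yes; rip-up clasts NO; ripple marks NO; coarsening-upward NO; rootlets NO; clast-supported NO
(F) tidal flat — bioturbation NO; rip-up clasts NO; ripple marks yes; coarsening-upward yes; rootlets NO; clast-supported NO
No candidate is consistent with all observations.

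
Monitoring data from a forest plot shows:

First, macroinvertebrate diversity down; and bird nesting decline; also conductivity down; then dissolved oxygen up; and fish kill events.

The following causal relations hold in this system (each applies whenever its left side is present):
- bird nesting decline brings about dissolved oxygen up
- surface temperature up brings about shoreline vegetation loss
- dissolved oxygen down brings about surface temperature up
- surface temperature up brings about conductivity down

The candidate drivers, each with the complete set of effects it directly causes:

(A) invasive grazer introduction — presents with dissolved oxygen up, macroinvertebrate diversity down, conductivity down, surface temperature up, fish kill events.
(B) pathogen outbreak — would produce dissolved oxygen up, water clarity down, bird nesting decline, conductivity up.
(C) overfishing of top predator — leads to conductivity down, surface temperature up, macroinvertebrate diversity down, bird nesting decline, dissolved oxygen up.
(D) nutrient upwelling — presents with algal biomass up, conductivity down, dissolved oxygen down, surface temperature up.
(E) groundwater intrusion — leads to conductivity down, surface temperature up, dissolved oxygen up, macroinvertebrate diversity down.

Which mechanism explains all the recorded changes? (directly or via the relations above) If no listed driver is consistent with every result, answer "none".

Per-candidate check:
(A) invasive grazer introduction — macroinvertebrate diversity down yes; bird nesting decline NO; conductivity down yes; dissolved oxygen up yes; fish kill events yes
(B) pathogen outbreak — macroinvertebrate diversity down NO; bird nesting decline yes; conductivity down NO; dissolved oxygen up yes; fish kill events NO
(C) overfishing of top predator — macroinvertebrate diversity down yes; bird nesting decline yes; conductivity down yes; dissolved oxygen up yes; fish kill events NO
(D) nutrient upwelling — fails on macroinvertebrate diversity down, bird nesting decline, dissolved oxygen up, fish kill events (predicts dissolved oxygen down, not dissolved oxygen up)
(E) groundwater intrusion — macroinvertebrate diversity down yes; bird nesting decline NO; conductivity down yes; dissolved oxygen up yes; fish kill events NO
None of the listed candidates fits everything.

none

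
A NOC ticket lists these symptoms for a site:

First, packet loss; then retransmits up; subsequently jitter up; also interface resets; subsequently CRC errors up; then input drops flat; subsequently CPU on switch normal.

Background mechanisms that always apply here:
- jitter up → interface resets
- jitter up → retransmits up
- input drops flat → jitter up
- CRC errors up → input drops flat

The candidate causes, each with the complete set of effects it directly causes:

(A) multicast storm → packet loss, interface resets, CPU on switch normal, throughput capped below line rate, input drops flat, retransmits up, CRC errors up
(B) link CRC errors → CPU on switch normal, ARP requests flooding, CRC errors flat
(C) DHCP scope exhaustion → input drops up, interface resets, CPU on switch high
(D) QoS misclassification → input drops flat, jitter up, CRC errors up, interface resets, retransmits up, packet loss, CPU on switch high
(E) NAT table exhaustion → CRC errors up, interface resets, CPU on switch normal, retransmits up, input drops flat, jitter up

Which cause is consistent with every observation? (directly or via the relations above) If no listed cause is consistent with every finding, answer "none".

Testing each hypothesis:
(A) multicast storm — packet loss yes; retransmits up yes; jitter up yes (through input drops flat → jitter up); interface resets yes; CRC errors up yes; input drops flat yes; CPU on switch normal yes
(B) link CRC errors — packet loss NO; retransmits up NO; jitter up NO; interface resets NO; CRC errors up NO; input drops flat NO; CPU on switch normal yes
(C) DHCP scope exhaustion — packet loss NO; retransmits up NO; jitter up NO; interface resets yes; CRC errors up NO; input drops flat NO; CPU on switch normal NO
(D) QoS misclassification — packet loss yes; retransmits up yes; jitter up yes; interface resets yes; CRC errors up yes; input drops flat yes; CPU on switch normal NO
(E) NAT table exhaustion — does not account for packet loss
Only (A) is consistent with every observation.

A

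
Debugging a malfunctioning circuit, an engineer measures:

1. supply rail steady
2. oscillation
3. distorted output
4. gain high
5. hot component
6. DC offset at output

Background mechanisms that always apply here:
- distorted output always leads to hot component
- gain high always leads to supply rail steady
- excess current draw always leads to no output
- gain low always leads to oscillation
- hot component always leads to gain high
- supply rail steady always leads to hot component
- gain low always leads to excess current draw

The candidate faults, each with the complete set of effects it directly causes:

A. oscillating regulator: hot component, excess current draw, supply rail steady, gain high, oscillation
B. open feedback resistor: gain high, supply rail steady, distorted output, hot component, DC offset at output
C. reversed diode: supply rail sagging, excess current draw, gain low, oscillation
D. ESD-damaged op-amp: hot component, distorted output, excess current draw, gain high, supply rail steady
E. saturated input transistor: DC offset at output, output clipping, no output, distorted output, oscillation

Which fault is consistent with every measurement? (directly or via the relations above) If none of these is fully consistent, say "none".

E

Checking each candidate against the observations:
(A) oscillating regulator — does not account for distorted output, DC offset at output
(B) open feedback resistor — supply rail steady yes; oscillation NO; distorted output yes; gain high yes; hot component yes; DC offset at output yes
(C) reversed diode — supply rail steady NO; oscillation yes; distorted output NO; gain high NO; hot component NO; DC offset at output NO
(D) ESD-damaged op-amp — supply rail steady yes; oscillation NO; distorted output yes; gain high yes; hot component yes; DC offset at output NO
(E) saturated input transistor — supply rail steady yes (via distorted output → hot component → gain high → supply rail steady); oscillation yes; distorted output yes; gain high yes (via distorted output → hot component → gain high); hot component yes (via distorted output → hot component); DC offset at output yes
(E) is the only candidate with no mismatches.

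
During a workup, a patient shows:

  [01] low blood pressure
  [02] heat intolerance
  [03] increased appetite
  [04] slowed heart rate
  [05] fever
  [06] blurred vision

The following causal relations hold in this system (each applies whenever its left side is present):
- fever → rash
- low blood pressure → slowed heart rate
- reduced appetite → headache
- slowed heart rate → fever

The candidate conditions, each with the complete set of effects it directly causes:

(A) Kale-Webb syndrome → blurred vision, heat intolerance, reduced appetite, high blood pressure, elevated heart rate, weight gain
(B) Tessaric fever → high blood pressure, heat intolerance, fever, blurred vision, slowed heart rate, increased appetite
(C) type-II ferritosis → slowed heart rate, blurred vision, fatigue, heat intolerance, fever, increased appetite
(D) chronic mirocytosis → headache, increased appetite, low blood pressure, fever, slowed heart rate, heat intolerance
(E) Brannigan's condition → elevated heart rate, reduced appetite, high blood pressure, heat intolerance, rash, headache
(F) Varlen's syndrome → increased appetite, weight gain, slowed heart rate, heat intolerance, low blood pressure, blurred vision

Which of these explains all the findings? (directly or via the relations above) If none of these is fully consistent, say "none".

Checking each candidate against the observations:
(A) Kale-Webb syndrome — low blood pressure miss; heat intolerance match; increased appetite miss; slowed heart rate miss; fever miss; blurred vision match
(B) Tessaric fever — low blood pressure miss; heat intolerance match; increased appetite match; slowed heart rate match; fever match; blurred vision match
(C) type-II ferritosis — does not account for low blood pressure
(D) chronic mirocytosis — low blood pressure match; heat intolerance match; increased appetite match; slowed heart rate match; fever match; blurred vision miss
(E) Brannigan's condition — low blood pressure miss; heat intolerance match; increased appetite miss; slowed heart rate miss; fever miss; blurred vision miss
(F) Varlen's syndrome — low blood pressure match; heat intolerance match; increased appetite match; slowed heart rate match; fever match (by slowed heart rate → fever); blurred vision match
Only (F) is consistent with every observation.

F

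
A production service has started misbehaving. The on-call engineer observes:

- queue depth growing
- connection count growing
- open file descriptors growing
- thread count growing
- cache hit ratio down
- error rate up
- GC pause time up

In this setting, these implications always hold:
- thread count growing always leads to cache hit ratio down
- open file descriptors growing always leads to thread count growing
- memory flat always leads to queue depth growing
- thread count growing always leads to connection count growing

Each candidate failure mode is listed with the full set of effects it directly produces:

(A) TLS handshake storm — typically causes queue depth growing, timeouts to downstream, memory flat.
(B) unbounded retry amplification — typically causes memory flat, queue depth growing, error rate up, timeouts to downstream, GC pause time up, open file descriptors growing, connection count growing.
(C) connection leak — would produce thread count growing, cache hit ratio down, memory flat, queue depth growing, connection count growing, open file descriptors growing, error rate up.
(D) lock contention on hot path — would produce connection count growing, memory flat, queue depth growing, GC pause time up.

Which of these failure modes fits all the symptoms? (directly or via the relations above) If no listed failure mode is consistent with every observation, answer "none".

B

Checking each candidate against the observations:
(A) TLS handshake storm — does not account for connection count growing, open file descriptors growing, thread count growing, cache hit ratio down, error rate up, GC pause time up
(B) unbounded retry amplification — queue depth growing ✓; connection count growing ✓; open file descriptors growing ✓; thread count growing ✓ (via open file descriptors growing → thread count growing); cache hit ratio down ✓ (via open file descriptors growing → thread count growing → cache hit ratio down); error rate up ✓; GC pause time up ✓
(C) connection leak — does not account for GC pause time up
(D) lock contention on hot path — does not account for open file descriptors growing, thread count growing, cache hit ratio down, error rate up
Only (B) is consistent with every observation.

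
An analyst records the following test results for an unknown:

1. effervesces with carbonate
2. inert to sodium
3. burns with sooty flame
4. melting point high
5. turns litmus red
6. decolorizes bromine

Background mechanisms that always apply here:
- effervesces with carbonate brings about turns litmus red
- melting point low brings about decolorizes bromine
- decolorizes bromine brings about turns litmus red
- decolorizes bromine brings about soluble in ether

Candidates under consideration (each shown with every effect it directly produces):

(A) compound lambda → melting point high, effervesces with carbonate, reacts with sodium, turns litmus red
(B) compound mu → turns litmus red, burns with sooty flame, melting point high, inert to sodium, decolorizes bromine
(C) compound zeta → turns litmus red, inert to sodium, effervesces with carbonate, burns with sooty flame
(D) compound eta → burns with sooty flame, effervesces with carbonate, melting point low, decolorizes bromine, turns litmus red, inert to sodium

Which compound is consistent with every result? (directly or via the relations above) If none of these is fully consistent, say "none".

none

Per-candidate check:
(A) compound lambda — fails on inert to sodium, burns with sooty flame, decolorizes bromine (predicts reacts with sodium, not inert to sodium)
(B) compound mu — effervesces with carbonate -; inert to sodium +; burns with sooty flame +; melting point high +; turns litmus red +; decolorizes bromine +
(C) compound zeta — effervesces with carbonate +; inert to sodium +; burns with sooty flame +; melting point high -; turns litmus red +; decolorizes bromine -
(D) compound eta — effervesces with carbonate +; inert to sodium +; burns with sooty flame +; melting point high -; turns litmus red +; decolorizes bromine +
Every candidate fails on at least one observation.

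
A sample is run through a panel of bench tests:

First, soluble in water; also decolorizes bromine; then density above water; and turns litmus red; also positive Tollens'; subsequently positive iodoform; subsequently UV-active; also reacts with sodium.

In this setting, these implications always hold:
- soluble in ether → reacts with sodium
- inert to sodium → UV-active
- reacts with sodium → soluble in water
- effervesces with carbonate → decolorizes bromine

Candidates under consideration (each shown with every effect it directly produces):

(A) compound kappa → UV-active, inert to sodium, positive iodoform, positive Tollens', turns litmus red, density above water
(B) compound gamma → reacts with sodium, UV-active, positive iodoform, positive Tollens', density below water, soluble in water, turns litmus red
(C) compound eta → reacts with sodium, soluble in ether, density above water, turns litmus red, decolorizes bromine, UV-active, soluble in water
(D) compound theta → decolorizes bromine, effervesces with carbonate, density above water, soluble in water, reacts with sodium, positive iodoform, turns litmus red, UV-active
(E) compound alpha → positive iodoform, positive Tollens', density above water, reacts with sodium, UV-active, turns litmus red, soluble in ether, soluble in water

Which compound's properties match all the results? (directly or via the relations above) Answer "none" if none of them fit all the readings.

none

For each candidate, compare predicted effects to what was observed:
(A) compound kappa — fails on soluble in water, decolorizes bromine, reacts with sodium (predicts inert to sodium, not reacts with sodium)
(B) compound gamma — soluble in water ✓; decolorizes bromine ✗; density above water ✗; turns litmus red ✓; positive Tollens' ✓; positive iodoform ✓; UV-active ✓; reacts with sodium ✓
(C) compound eta — soluble in water ✓; decolorizes bromine ✓; density above water ✓; turns litmus red ✓; positive Tollens' ✗; positive iodoform ✗; UV-active ✓; reacts with sodium ✓
(D) compound theta — does not account for positive Tollens'
(E) compound alpha — does not account for decolorizes bromine
None of the listed candidates fits everything.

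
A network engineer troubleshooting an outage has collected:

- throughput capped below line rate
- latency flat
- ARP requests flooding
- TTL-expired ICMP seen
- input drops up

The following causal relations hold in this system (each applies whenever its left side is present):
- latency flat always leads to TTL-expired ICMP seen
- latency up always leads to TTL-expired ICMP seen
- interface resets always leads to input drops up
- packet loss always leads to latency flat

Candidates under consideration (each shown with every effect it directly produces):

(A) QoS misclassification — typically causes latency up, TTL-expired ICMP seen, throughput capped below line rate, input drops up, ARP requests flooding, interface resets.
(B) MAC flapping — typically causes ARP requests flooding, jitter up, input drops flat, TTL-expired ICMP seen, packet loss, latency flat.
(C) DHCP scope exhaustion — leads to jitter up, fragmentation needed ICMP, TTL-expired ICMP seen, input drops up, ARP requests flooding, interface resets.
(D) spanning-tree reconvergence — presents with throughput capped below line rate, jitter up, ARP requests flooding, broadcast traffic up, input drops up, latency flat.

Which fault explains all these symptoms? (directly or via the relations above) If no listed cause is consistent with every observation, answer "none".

For each candidate, compare predicted effects to what was observed:
(A) QoS misclassification — throughput capped below line rate match; latency flat miss; ARP requests flooding match; TTL-expired ICMP seen match; input drops up match
(B) MAC flapping — fails on throughput capped below line rate, input drops up (predicts input drops flat, not input drops up)
(C) DHCP scope exhaustion — does not account for throughput capped below line rate, latency flat
(D) spanning-tree reconvergence — accounts for every observation (TTL-expired ICMP seen via latency flat → TTL-expired ICMP seen)
(D) is the only candidate with no mismatches.

D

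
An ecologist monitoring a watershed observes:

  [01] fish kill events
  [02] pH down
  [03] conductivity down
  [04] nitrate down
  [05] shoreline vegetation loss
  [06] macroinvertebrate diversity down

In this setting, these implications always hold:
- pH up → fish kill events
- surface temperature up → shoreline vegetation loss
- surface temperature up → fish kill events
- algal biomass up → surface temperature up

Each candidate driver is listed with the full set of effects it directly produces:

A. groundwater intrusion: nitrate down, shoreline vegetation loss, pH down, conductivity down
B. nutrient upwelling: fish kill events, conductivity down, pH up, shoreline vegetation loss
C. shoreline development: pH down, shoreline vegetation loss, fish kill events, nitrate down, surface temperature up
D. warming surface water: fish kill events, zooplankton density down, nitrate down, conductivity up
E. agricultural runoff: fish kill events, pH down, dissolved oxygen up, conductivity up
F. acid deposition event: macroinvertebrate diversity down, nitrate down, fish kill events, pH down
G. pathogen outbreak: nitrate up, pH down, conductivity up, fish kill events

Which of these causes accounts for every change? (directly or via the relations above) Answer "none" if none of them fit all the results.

Checking each candidate against the observations:
(A) groundwater intrusion — fish kill events miss; pH down match; conductivity down match; nitrate down match; shoreline vegetation loss match; macroinvertebrate diversity down miss
(B) nutrient upwelling — fails on pH down, nitrate down, macroinvertebrate diversity down (predicts pH up, not pH down)
(C) shoreline development — does not account for conductivity down, macroinvertebrate diversity down
(D) warming surface water — fish kill events match; pH down miss; conductivity down miss; nitrate down match; shoreline vegetation loss miss; macroinvertebrate diversity down miss
(E) agricultural runoff — fish kill events match; pH down match; conductivity down miss; nitrate down miss; shoreline vegetation loss miss; macroinvertebrate diversity down miss
(F) acid deposition event — fish kill events match; pH down match; conductivity down miss; nitrate down match; shoreline vegetation loss miss; macroinvertebrate diversity down match
(G) pathogen outbreak — fails on conductivity down, nitrate down, shoreline vegetation loss, macroinvertebrate diversity down (predicts conductivity up, not conductivity down; predicts nitrate up, not nitrate down)
No candidate is consistent with all observations.

none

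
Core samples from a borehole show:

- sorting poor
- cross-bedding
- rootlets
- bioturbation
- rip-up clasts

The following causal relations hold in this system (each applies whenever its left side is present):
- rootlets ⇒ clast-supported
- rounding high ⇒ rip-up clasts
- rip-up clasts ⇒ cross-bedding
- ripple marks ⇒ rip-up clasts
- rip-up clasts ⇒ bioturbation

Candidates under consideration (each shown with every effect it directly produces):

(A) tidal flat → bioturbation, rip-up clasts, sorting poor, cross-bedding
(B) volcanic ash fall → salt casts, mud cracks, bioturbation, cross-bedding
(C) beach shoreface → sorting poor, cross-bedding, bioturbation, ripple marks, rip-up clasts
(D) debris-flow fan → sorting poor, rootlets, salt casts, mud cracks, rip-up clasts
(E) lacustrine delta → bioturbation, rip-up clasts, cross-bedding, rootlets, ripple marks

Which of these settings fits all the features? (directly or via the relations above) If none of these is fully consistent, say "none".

D

Per-candidate check:
(A) tidal flat — sorting poor ✓; cross-bedding ✓; rootlets ✗; bioturbation ✓; rip-up clasts ✓
(B) volcanic ash fall — sorting poor ✗; cross-bedding ✓; rootlets ✗; bioturbation ✓; rip-up clasts ✗
(C) beach shoreface — does not account for rootlets
(D) debris-flow fan — sorting poor ✓; cross-bedding ✓ (by rip-up clasts → cross-bedding); rootlets ✓; bioturbation ✓ (by rip-up clasts → bioturbation); rip-up clasts ✓
(E) lacustrine delta — sorting poor ✗; cross-bedding ✓; rootlets ✓; bioturbation ✓; rip-up clasts ✓
(D) alone accounts for all the evidence.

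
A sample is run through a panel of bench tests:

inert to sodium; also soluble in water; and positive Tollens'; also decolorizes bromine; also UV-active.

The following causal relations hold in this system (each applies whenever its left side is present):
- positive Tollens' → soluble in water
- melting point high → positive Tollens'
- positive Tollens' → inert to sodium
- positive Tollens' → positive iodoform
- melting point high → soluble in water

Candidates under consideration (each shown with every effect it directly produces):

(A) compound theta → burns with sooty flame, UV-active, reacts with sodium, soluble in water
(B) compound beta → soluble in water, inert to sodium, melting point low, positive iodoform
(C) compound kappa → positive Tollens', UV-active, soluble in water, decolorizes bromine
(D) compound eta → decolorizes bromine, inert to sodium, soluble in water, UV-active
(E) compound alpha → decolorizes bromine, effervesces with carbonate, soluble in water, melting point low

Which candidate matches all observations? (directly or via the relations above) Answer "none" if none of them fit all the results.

C

Per-candidate check:
(A) compound theta — fails on inert to sodium, positive Tollens', decolorizes bromine (predicts reacts with sodium, not inert to sodium)
(B) compound beta — does not account for positive Tollens', decolorizes bromine, UV-active
(C) compound kappa — accounts for every observation (inert to sodium through positive Tollens' → inert to sodium)
(D) compound eta — inert to sodium ✓; soluble in water ✓; positive Tollens' ✗; decolorizes bromine ✓; UV-active ✓
(E) compound alpha — inert to sodium ✗; soluble in water ✓; positive Tollens' ✗; decolorizes bromine ✓; UV-active ✗
(C) alone accounts for all the evidence.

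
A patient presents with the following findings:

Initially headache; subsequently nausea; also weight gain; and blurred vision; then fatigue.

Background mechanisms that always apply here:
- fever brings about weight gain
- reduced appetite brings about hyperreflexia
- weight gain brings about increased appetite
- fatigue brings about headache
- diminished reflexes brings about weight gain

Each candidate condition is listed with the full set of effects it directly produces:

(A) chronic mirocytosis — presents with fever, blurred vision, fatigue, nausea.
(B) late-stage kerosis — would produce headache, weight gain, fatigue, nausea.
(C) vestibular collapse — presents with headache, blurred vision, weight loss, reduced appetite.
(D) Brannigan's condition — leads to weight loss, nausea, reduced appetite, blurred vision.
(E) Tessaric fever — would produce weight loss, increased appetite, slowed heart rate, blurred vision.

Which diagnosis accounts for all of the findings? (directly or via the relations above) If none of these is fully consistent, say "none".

A

For each candidate, compare predicted effects to what was observed:
(A) chronic mirocytosis — headache + (via fatigue → headache); nausea +; weight gain + (via fever → weight gain); blurred vision +; fatigue +
(B) late-stage kerosis — does not account for blurred vision
(C) vestibular collapse — headache +; nausea -; weight gain -; blurred vision +; fatigue -
(D) Brannigan's condition — headache -; nausea +; weight gain -; blurred vision +; fatigue -
(E) Tessaric fever — fails on headache, nausea, weight gain, fatigue (predicts weight loss, not weight gain)
(A) alone accounts for all the evidence.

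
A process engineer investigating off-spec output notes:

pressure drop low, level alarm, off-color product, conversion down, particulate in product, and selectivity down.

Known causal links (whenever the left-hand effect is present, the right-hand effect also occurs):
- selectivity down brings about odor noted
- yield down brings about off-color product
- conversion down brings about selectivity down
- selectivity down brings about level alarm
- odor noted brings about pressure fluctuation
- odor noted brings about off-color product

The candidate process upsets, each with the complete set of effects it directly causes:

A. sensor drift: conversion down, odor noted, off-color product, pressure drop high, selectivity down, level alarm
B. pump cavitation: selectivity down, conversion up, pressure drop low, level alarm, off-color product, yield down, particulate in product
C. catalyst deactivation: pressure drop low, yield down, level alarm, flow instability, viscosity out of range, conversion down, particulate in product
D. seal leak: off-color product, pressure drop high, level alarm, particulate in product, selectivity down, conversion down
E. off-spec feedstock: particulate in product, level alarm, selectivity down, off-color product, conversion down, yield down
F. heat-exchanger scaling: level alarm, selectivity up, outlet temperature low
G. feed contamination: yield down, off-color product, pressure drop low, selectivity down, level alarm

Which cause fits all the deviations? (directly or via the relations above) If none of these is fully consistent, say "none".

Testing each hypothesis:
(A) sensor drift — fails on pressure drop low, particulate in product (predicts pressure drop high, not pressure drop low)
(B) pump cavitation — pressure drop low yes; level alarm yes; off-color product yes; conversion down NO; particulate in product yes; selectivity down yes
(C) catalyst deactivation — pressure drop low yes; level alarm yes; off-color product yes (via yield down → off-color product); conversion down yes; particulate in product yes; selectivity down yes (via conversion down → selectivity down)
(D) seal leak — fails on pressure drop low (predicts pressure drop high, not pressure drop low)
(E) off-spec feedstock — does not account for pressure drop low
(F) heat-exchanger scaling — fails on pressure drop low, off-color product, conversion down, particulate in product, selectivity down (predicts selectivity up, not selectivity down)
(G) feed contamination — pressure drop low yes; level alarm yes; off-color product yes; conversion down NO; particulate in product NO; selectivity down yes
Only (C) is consistent with every observation.

C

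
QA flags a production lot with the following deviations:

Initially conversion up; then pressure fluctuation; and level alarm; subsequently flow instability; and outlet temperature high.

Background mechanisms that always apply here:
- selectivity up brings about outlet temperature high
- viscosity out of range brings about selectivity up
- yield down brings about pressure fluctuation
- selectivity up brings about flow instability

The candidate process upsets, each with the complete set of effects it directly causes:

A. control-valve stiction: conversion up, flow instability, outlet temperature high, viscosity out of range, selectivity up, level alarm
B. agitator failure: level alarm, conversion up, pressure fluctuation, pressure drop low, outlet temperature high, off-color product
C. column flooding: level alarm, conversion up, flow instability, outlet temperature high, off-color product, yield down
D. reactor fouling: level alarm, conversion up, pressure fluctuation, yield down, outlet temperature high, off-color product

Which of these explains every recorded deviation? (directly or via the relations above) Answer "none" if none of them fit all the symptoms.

C

For each candidate, compare predicted effects to what was observed:
(A) control-valve stiction — conversion up ✓; pressure fluctuation ✗; level alarm ✓; flow instability ✓; outlet temperature high ✓
(B) agitator failure — conversion up ✓; pressure fluctuation ✓; level alarm ✓; flow instability ✗; outlet temperature high ✓
(C) column flooding — accounts for every observation (pressure fluctuation by yield down → pressure fluctuation)
(D) reactor fouling — does not account for flow instability
(C) is the only candidate with no mismatches.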